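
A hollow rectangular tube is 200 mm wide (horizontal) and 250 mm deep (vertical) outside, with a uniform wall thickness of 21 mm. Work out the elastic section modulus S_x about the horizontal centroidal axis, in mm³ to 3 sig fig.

S_x ≈ 1.14 × 10⁶ mm³

Split into non-overlapping primitives; take the origin at the lower-left of the bounding box.
Outer rectangle: 200 × 250, A = 50 000 mm², y = 125 mm, Ī = 260 416 667 mm⁴.
Inner void (subtracted): 158 × 208, A = 32 864 mm², y = 125 mm, Ī = 118 485 675 mm⁴.
By symmetry the centroid is at mid-height, ȳ = 125 mm.
All pieces are centred on the horizontal centroidal axis, so I = ΣĪ (holes subtracted) = 141 930 992 mm⁴.
Extreme fibre distance c = 125 mm; S = I/c = 1 135 448 mm³.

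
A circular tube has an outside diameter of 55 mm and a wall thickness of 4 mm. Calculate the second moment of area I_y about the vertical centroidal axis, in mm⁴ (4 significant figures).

I_y ≈ 2.096 × 10⁵ mm⁴

Decompose the section into non-overlapping parts with the origin at the bottom-left of its bounding rectangle.
Outer circle: ⌀55, A = 2375.83 mm², x = 27.5 mm, Ī = 449 180 mm⁴.
Bore (subtracted): ⌀47, A = 1734.94 mm², x = 27.5 mm, Ī = 239 531 mm⁴.
By symmetry the centroid is at mid-width, x̄ = 27.5 mm.
All pieces are centred on the vertical centroidal axis, so I = ΣĪ (holes subtracted) = 209 649 mm⁴.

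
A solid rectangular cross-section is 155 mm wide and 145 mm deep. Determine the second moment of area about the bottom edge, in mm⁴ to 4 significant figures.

The section: 155 × 145, A = 22 475 mm², y = 72.5 mm, Ī = 39 378 073 mm⁴.
Transfer it to the base of the section using Ī + A·d² with d = y − 0:
  the section: d = 72.5 mm → contributes +157 512 292 mm⁴
Total I = 157 512 292 mm⁴.

I_base ≈ 1.575 × 10⁸ mm⁴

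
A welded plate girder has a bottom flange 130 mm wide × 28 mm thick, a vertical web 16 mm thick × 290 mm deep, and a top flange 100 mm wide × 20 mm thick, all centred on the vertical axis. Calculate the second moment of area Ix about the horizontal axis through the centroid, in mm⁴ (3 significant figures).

Treat the section as a set of non-overlapping primitives; coordinates are from the bounding-box lower-left.
Bottom plate: 130 × 28, A = 3 640 mm², y = 14 mm, Ī = 237 813 mm⁴.
Web plate: 16 × 290, A = 4 640 mm², y = 173 mm, Ī = 32 518 667 mm⁴.
Top plate: 100 × 20, A = 2 000 mm², y = 328 mm, Ī = 66 667 mm⁴.
Centroid: ȳ = ΣA·y / ΣA = 146.86 mm.
Transfer each piece to the horizontal axis through the centroid using Ī + A·d² with d = y − 146.86:
  bottom plate: d = -132.86 mm → contributes +64 486 452 mm⁴
  web plate: d = 26.144 mm → contributes +35 690 140 mm⁴
  top plate: d = 181.14 mm → contributes +65 692 942 mm⁴
Total I = 165 869 534 mm⁴.

Ix ≈ 1.66 × 10⁸ mm⁴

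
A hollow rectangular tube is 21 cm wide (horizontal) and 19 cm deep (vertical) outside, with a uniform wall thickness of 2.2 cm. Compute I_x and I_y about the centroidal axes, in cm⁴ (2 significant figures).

I_x ≈ 7700 cm⁴, I_y ≈ 9100 cm⁴

Decompose the section into non-overlapping parts with the origin at the bottom-left of its bounding rectangle.
Outer rectangle: 21 × 19, A = 399 cm², y = 9.5 cm, Ī = 12 003 cm⁴.
Inner void (subtracted): 16.6 × 14.6, A = 242.4 cm², y = 9.5 cm, Ī = 4 305 cm⁴.
By symmetry the centroid is at mid-height, ȳ = 9.5 cm.
All pieces are centred on the centroidal x-axis, so I = ΣĪ (holes subtracted) = 7 698 cm⁴.
Repeating about the centroidal y-axis gives I_y = 9 098 cm⁴.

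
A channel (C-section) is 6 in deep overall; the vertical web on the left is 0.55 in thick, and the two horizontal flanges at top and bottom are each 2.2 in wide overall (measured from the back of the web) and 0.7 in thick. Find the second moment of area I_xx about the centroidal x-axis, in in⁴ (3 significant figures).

I_xx ≈ 26.2 in⁴

Break the section into simple shapes (no overlaps), measuring from the bottom-left corner of the bounding box.
Web: 0.55 × 6, A = 3.3 in², y = 3 in, Ī = 9.9 in⁴.
Top flange (beyond web): 1.65 × 0.7, A = 1.155 in², y = 5.65 in, Ī = 0.047163 in⁴.
Bottom flange (beyond web): 1.65 × 0.7, A = 1.155 in², y = 0.35 in, Ī = 0.047163 in⁴.
By symmetry the centroid is at mid-height, ȳ = 3 in.
Transfer each piece to the centroidal x-axis using Ī + A·d² with d = y − 3:
  web: d = 0 in → contributes +9.9 in⁴
  top flange (beyond web): d = 2.65 in → contributes +8.1582 in⁴
  bottom flange (beyond web): d = -2.65 in → contributes +8.1582 in⁴
Total I = 26.216 in⁴.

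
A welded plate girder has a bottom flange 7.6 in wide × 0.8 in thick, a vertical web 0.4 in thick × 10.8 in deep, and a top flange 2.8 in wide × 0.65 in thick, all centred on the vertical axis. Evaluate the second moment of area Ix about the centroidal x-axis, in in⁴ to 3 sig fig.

Break the section into simple shapes (no overlaps), measuring from the bottom-left corner of the bounding box.
Bottom plate: 7.6 × 0.8, A = 6.08 in², y = 0.4 in, Ī = 0.32427 in⁴.
Web plate: 0.4 × 10.8, A = 4.32 in², y = 6.2 in, Ī = 41.99 in⁴.
Top plate: 2.8 × 0.65, A = 1.82 in², y = 11.925 in, Ī = 0.064079 in⁴.
Centroid: ȳ = ΣA·y / ΣA = 4.1669 in.
Transfer each piece to the centroidal x-axis using Ī + A·d² with d = y − 4.1669:
  bottom plate: d = -3.7669 in → contributes +86.597 in⁴
  web plate: d = 2.0331 in → contributes +59.847 in⁴
  top plate: d = 7.7581 in → contributes +109.61 in⁴
Total I = 256.05 in⁴.

Ix ≈ 256 in⁴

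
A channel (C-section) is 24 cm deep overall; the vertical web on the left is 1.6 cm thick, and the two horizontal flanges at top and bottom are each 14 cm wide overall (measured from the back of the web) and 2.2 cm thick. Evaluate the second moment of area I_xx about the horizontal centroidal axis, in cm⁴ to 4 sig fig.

I_xx ≈ 8347 cm⁴

Treat the section as a set of non-overlapping primitives; coordinates are from the bounding-box lower-left.
Web: 1.6 × 24, A = 38.4 cm², y = 12 cm, Ī = 1843.2 cm⁴.
Top flange (beyond web): 12.4 × 2.2, A = 27.28 cm², y = 22.9 cm, Ī = 11.0029 cm⁴.
Bottom flange (beyond web): 12.4 × 2.2, A = 27.28 cm², y = 1.1 cm, Ī = 11.0029 cm⁴.
By symmetry the centroid is at mid-height, ȳ = 12 cm.
Transfer each piece to the horizontal centroidal axis using Ī + A·d² with d = y − 12:
  web: d = 0 cm → contributes +1843.2 cm⁴
  top flange (beyond web): d = 10.9 cm → contributes +3252.14 cm⁴
  bottom flange (beyond web): d = -10.9 cm → contributes +3252.14 cm⁴
Total I = 8347.48 cm⁴.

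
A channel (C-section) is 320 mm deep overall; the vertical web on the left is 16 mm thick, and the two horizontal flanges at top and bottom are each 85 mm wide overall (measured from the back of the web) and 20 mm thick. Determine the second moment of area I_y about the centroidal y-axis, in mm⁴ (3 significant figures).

Split into non-overlapping primitives; take the origin at the lower-left of the bounding box.
Web: 16 × 320, A = 5 120 mm², x = 8 mm, Ī = 109 227 mm⁴.
Top flange (beyond web): 69 × 20, A = 1 380 mm², x = 50.5 mm, Ī = 547 515 mm⁴.
Bottom flange (beyond web): 69 × 20, A = 1 380 mm², x = 50.5 mm, Ī = 547 515 mm⁴.
Centroid: x̄ = ΣA·x / ΣA = 22.886 mm.
Transfer each piece to the centroidal y-axis using Ī + A·d² with d = x − 22.886:
  web: d = -14.886 mm → contributes +1 243 750 mm⁴
  top flange (beyond web): d = 27.614 mm → contributes +1 599 827 mm⁴
  bottom flange (beyond web): d = 27.614 mm → contributes +1 599 827 mm⁴
Total I = 4 443 404 mm⁴.

I_y ≈ 4.44 × 10⁶ mm⁴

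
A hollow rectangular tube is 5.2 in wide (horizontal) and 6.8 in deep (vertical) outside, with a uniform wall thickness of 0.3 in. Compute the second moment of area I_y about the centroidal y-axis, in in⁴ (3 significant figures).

Treat the section as a set of non-overlapping primitives; coordinates are from the bounding-box lower-left.
Outer rectangle: 5.2 × 6.8, A = 35.36 in², x = 2.6 in, Ī = 79.678 in⁴.
Inner void (subtracted): 4.6 × 6.2, A = 28.52 in², x = 2.6 in, Ī = 50.29 in⁴.
By symmetry the centroid is at mid-width, x̄ = 2.6 in.
All pieces are centred on the centroidal y-axis, so I = ΣĪ (holes subtracted) = 29.388 in⁴.

I_y ≈ 29.4 in⁴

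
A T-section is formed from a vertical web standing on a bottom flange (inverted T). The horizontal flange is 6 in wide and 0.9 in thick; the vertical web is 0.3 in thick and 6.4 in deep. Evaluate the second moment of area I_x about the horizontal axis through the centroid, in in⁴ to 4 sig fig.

I_x ≈ 25.79 in⁴

Treat the section as a set of non-overlapping primitives; coordinates are from the bounding-box lower-left.
Flange: 6 × 0.9, A = 5.4 in², y = 0.45 in, Ī = 0.3645 in⁴.
Web: 0.3 × 6.4, A = 1.92 in², y = 4.1 in, Ī = 6.5536 in⁴.
Centroid: ȳ = ΣA·y / ΣA = 1.40738 in.
Transfer each piece to the horizontal axis through the centroid using Ī + A·d² with d = y − 1.40738:
  flange: d = -0.957377 in → contributes +5.31398 in⁴
  web: d = 2.69262 in → contributes +20.474 in⁴
Total I = 25.788 in⁴.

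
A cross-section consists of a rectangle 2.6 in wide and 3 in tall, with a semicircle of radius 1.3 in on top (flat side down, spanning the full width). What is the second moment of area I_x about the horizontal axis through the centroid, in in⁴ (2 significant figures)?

Decompose the section into non-overlapping parts with the origin at the bottom-left of its bounding rectangle.
Rectangular body: 2.6 × 3, A = 7.8 in², y = 1.5 in, Ī = 5.85 in⁴.
Semicircular cap: semicircle r = 1.3, A = 2.655 in², y = 3.552 in, Ī = 0.3135 in⁴.
Centroid: ȳ = ΣA·y / ΣA = 2.021 in.
Transfer each piece to the horizontal axis through the centroid using Ī + A·d² with d = y − 2.021:
  rectangular body: d = -0.521 in → contributes +7.967 in⁴
  semicircular cap: d = 1.531 in → contributes +6.534 in⁴
Total I = 14.5 in⁴.

I_x ≈ 15 in⁴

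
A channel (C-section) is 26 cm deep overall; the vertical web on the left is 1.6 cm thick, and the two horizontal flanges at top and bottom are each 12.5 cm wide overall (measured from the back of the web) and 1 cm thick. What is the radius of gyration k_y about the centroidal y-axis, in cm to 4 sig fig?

k_y ≈ 3.515 cm

Decompose the section into non-overlapping parts with the origin at the bottom-left of its bounding rectangle.
Web: 1.6 × 26, A = 41.6 cm², x = 0.8 cm, Ī = 8.87467 cm⁴.
Top flange (beyond web): 10.9 × 1, A = 10.9 cm², x = 7.05 cm, Ī = 107.919 cm⁴.
Bottom flange (beyond web): 10.9 × 1, A = 10.9 cm², x = 7.05 cm, Ī = 107.919 cm⁴.
Centroid: x̄ = ΣA·x / ΣA = 2.94905 cm.
Transfer each piece to the centroidal y-axis using Ī + A·d² with d = x − 2.94905:
  web: d = -2.14905 cm → contributes +201.001 cm⁴
  top flange (beyond web): d = 4.10095 cm → contributes +291.233 cm⁴
  bottom flange (beyond web): d = 4.10095 cm → contributes +291.233 cm⁴
Total I = 783.467 cm⁴.
Radius of gyration: k = √(I/A) = √(783.467 / 63.4) = 3.51533 cm.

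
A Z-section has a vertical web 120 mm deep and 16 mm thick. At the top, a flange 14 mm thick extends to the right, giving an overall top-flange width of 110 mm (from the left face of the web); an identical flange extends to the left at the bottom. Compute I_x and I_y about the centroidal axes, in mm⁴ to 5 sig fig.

Decompose the section into non-overlapping parts with the origin at the bottom-left of its bounding rectangle.
Web: 16 × 120, A = 1 920 mm², y = 60 mm, Ī = 2 304 000 mm⁴.
Top flange (beyond web): 94 × 14, A = 1 316 mm², y = 113 mm, Ī = 21494.67 mm⁴.
Bottom flange (beyond web): 94 × 14, A = 1 316 mm², y = 7 mm, Ī = 21494.67 mm⁴.
Centroid: ȳ = ΣA·y / ΣA = 60 mm.
Transfer each piece to the centroidal x-axis using Ī + A·d² with d = y − 60:
  web: d = 0 mm → contributes +2 304 000 mm⁴
  top flange (beyond web): d = 53 mm → contributes +3 718 139 mm⁴
  bottom flange (beyond web): d = -53 mm → contributes +3 718 139 mm⁴
Total I = 9 740 277 mm⁴.
For the y-axis: x̄ = 102 mm.
Repeating about the centroidal y-axis gives I_y = 9 940 789 mm⁴.

I_x ≈ 9.7403 × 10⁶ mm⁴, I_y ≈ 9.9408 × 10⁶ mm⁴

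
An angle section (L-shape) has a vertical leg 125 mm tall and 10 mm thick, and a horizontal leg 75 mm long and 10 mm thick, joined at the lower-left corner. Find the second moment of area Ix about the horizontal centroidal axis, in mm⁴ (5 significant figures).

Ix ≈ 3.0469 × 10⁶ mm⁴

Break the section into simple shapes (no overlaps), measuring from the bottom-left corner of the bounding box.
Vertical leg: 10 × 125, A = 1 250 mm², y = 62.5 mm, Ī = 1 627 604 mm⁴.
Horizontal leg (remainder): 65 × 10, A = 650 mm², y = 5 mm, Ī = 5416.667 mm⁴.
Centroid: ȳ = ΣA·y / ΣA = 42.82895 mm.
Transfer each piece to the horizontal centroidal axis using Ī + A·d² with d = y − 42.82895:
  vertical leg: d = 19.67105 mm → contributes +2 111 292 mm⁴
  horizontal leg (remainder): d = -37.82895 mm → contributes +935585.7 mm⁴
Total I = 3 046 878 mm⁴.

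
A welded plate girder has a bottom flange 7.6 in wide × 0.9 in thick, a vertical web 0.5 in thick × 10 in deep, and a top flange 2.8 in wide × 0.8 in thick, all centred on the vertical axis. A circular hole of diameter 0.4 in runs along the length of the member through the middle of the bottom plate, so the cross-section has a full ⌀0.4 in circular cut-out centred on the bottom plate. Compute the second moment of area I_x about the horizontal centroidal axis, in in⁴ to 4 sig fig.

I_x ≈ 264.0 in⁴

Break the section into simple shapes (no overlaps), measuring from the bottom-left corner of the bounding box.
Bottom plate: 7.6 × 0.9, A = 6.84 in², y = 0.45 in, Ī = 0.4617 in⁴.
Web plate: 0.5 × 10, A = 5 in², y = 5.9 in, Ī = 41.6667 in⁴.
Top plate: 2.8 × 0.8, A = 2.24 in², y = 11.3 in, Ī = 0.119467 in⁴.
Hole (subtracted): ⌀0.4, A = 0.125664 in², y = 0.45 in, Ī = 0.00125664 in⁴.
Centroid: ȳ = ΣA·y / ΣA = 4.14448 in.
Transfer each piece to the horizontal centroidal axis using Ī + A·d² with d = y − 4.14448:
  bottom plate: d = -3.69448 in → contributes +93.822 in⁴
  web plate: d = 1.75552 in → contributes +57.0759 in⁴
  top plate: d = 7.15552 in → contributes +114.811 in⁴
  hole: d = -3.69448 in → contributes −1.71646 in⁴
Total I = 263.992 in⁴.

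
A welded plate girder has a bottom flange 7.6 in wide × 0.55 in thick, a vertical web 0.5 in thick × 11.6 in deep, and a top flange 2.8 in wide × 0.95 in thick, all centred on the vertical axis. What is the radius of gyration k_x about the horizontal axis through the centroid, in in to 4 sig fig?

Decompose the section into non-overlapping parts with the origin at the bottom-left of its bounding rectangle.
Bottom plate: 7.6 × 0.55, A = 4.18 in², y = 0.275 in, Ī = 0.105371 in⁴.
Web plate: 0.5 × 11.6, A = 5.8 in², y = 6.35 in, Ī = 65.0373 in⁴.
Top plate: 2.8 × 0.95, A = 2.66 in², y = 12.625 in, Ī = 0.200054 in⁴.
Centroid: ȳ = ΣA·y / ΣA = 5.66155 in.
Transfer each piece to the horizontal axis through the centroid using Ī + A·d² with d = y − 5.66155:
  bottom plate: d = -5.38655 in → contributes +121.388 in⁴
  web plate: d = 0.688449 in → contributes +67.7863 in⁴
  top plate: d = 6.96345 in → contributes +129.182 in⁴
Total I = 318.357 in⁴.
Radius of gyration: k = √(I/A) = √(318.357 / 12.64) = 5.01861 in.

k_x ≈ 5.019 in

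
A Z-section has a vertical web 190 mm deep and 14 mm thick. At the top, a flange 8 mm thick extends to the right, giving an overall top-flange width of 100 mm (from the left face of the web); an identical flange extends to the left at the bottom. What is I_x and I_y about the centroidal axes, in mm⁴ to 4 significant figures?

Decompose the section into non-overlapping parts with the origin at the bottom-left of its bounding rectangle.
Web: 14 × 190, A = 2 660 mm², y = 95 mm, Ī = 8 002 167 mm⁴.
Top flange (beyond web): 86 × 8, A = 688 mm², y = 186 mm, Ī = 3669.33 mm⁴.
Bottom flange (beyond web): 86 × 8, A = 688 mm², y = 4 mm, Ī = 3669.33 mm⁴.
Centroid: ȳ = ΣA·y / ΣA = 95 mm.
Transfer each piece to the centroidal x-axis using Ī + A·d² with d = y − 95:
  web: d = 0 mm → contributes +8 002 167 mm⁴
  top flange (beyond web): d = 91 mm → contributes +5 700 997 mm⁴
  bottom flange (beyond web): d = -91 mm → contributes +5 700 997 mm⁴
Total I = 19 404 161 mm⁴.
For the y-axis: x̄ = 93 mm.
Repeating about the centroidal y-axis gives I_y = 4 331 521 mm⁴.

I_x ≈ 1.940 × 10⁷ mm⁴, I_y ≈ 4.332 × 10⁶ mm⁴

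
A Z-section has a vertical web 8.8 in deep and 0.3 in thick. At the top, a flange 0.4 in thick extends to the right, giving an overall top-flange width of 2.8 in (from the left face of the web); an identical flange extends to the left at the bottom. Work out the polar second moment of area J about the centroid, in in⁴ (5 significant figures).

J ≈ 57.325 in⁴

Split into non-overlapping primitives; take the origin at the lower-left of the bounding box.
Web: 0.3 × 8.8, A = 2.64 in², y = 4.4 in, Ī = 17.0368 in⁴.
Top flange (beyond web): 2.5 × 0.4, A = 1 in², y = 8.6 in, Ī = 0.01333333 in⁴.
Bottom flange (beyond web): 2.5 × 0.4, A = 1 in², y = 0.2 in, Ī = 0.01333333 in⁴.
Centroid: ȳ = ΣA·y / ΣA = 4.4 in.
Transfer each piece to the centroidal x-axis using Ī + A·d² with d = y − 4.4:
  web: d = 0 in → contributes +17.0368 in⁴
  top flange (beyond web): d = 4.2 in → contributes +17.65333 in⁴
  bottom flange (beyond web): d = -4.2 in → contributes +17.65333 in⁴
Total I = 52.34347 in⁴.
For the y-axis: x̄ = 2.65 in.
Repeating about the centroidal y-axis gives I_y = 4.981467 in⁴.
Polar second moment: J = I_x + I_y = 57.32493 in⁴.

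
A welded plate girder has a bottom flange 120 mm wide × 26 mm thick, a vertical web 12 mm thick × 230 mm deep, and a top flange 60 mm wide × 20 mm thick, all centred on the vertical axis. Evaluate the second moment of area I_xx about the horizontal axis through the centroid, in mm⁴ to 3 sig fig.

Break the section into simple shapes (no overlaps), measuring from the bottom-left corner of the bounding box.
Bottom plate: 120 × 26, A = 3 120 mm², y = 13 mm, Ī = 175 760 mm⁴.
Web plate: 12 × 230, A = 2 760 mm², y = 141 mm, Ī = 12 167 000 mm⁴.
Top plate: 60 × 20, A = 1 200 mm², y = 266 mm, Ī = 40 000 mm⁴.
Centroid: ȳ = ΣA·y / ΣA = 105.78 mm.
Transfer each piece to the horizontal axis through the centroid using Ī + A·d² with d = y − 105.78:
  bottom plate: d = -92.78 mm → contributes +27 032 924 mm⁴
  web plate: d = 35.22 mm → contributes +15 590 703 mm⁴
  top plate: d = 160.22 mm → contributes +30 844 668 mm⁴
Total I = 73 468 296 mm⁴.

I_xx ≈ 7.35 × 10⁷ mm⁴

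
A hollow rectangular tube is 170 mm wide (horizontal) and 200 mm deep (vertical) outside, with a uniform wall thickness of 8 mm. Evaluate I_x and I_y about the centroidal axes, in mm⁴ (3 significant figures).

Treat the section as a set of non-overlapping primitives; coordinates are from the bounding-box lower-left.
Outer rectangle: 170 × 200, A = 34 000 mm², y = 100 mm, Ī = 113 333 333 mm⁴.
Inner void (subtracted): 154 × 184, A = 28 336 mm², y = 100 mm, Ī = 79 945 301 mm⁴.
By symmetry the centroid is at mid-height, ȳ = 100 mm.
All pieces are centred on the centroidal x-axis, so I = ΣĪ (holes subtracted) = 33 388 032 mm⁴.
Repeating about the centroidal y-axis gives I_y = 25 881 952 mm⁴.

I_x ≈ 3.34 × 10⁷ mm⁴, I_y ≈ 2.59 × 10⁷ mm⁴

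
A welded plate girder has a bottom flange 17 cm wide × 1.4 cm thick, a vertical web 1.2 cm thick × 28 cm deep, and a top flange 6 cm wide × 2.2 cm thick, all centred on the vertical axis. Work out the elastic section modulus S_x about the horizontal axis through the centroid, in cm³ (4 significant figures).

S_x ≈ 547.5 cm³

Split into non-overlapping primitives; take the origin at the lower-left of the bounding box.
Bottom plate: 17 × 1.4, A = 23.8 cm², y = 0.7 cm, Ī = 3.88733 cm⁴.
Web plate: 1.2 × 28, A = 33.6 cm², y = 15.4 cm, Ī = 2195.2 cm⁴.
Top plate: 6 × 2.2, A = 13.2 cm², y = 30.5 cm, Ī = 5.324 cm⁴.
Centroid: ȳ = ΣA·y / ΣA = 13.2677 cm.
Transfer each piece to the horizontal axis through the centroid using Ī + A·d² with d = y − 13.2677:
  bottom plate: d = -12.5677 cm → contributes +3763.03 cm⁴
  web plate: d = 2.13229 cm → contributes +2347.97 cm⁴
  top plate: d = 17.2323 cm → contributes +3925.09 cm⁴
Total I = 10036.1 cm⁴.
Extreme fibre distance c = 18.3323 cm; S = I/c = 547.454 cm³.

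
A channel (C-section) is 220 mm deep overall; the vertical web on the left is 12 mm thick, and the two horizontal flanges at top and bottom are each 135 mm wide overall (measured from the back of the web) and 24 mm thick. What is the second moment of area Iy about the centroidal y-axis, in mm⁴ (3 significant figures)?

Iy ≈ 1.58 × 10⁷ mm⁴

Treat the section as a set of non-overlapping primitives; coordinates are from the bounding-box lower-left.
Web: 12 × 220, A = 2 640 mm², x = 6 mm, Ī = 31 680 mm⁴.
Top flange (beyond web): 123 × 24, A = 2 952 mm², x = 73.5 mm, Ī = 3 721 734 mm⁴.
Bottom flange (beyond web): 123 × 24, A = 2 952 mm², x = 73.5 mm, Ī = 3 721 734 mm⁴.
Centroid: x̄ = ΣA·x / ΣA = 52.643 mm.
Transfer each piece to the centroidal y-axis using Ī + A·d² with d = x − 52.643:
  web: d = -46.643 mm → contributes +5 775 247 mm⁴
  top flange (beyond web): d = 20.857 mm → contributes +5 005 865 mm⁴
  bottom flange (beyond web): d = 20.857 mm → contributes +5 005 865 mm⁴
Total I = 15 786 977 mm⁴.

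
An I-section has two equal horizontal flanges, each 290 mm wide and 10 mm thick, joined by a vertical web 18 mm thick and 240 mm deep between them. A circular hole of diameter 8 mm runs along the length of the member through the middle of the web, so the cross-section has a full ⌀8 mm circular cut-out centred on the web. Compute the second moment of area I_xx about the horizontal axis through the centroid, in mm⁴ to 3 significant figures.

Break the section into simple shapes (no overlaps), measuring from the bottom-left corner of the bounding box.
Bottom flange: 290 × 10, A = 2 900 mm², y = 5 mm, Ī = 24 167 mm⁴.
Web: 18 × 240, A = 4 320 mm², y = 130 mm, Ī = 20 736 000 mm⁴.
Top flange: 290 × 10, A = 2 900 mm², y = 255 mm, Ī = 24 167 mm⁴.
Hole (subtracted): ⌀8, A = 50.265 mm², y = 130 mm, Ī = 201.06 mm⁴.
By symmetry the centroid is at mid-height, ȳ = 130 mm.
Transfer each piece to the horizontal axis through the centroid using Ī + A·d² with d = y − 130:
  bottom flange: d = -125 mm → contributes +45 336 667 mm⁴
  web: d = 0 mm → contributes +20 736 000 mm⁴
  top flange: d = 125 mm → contributes +45 336 667 mm⁴
  hole: d = 0 mm → contributes −201.06 mm⁴
Total I = 111 409 132 mm⁴.

I_xx ≈ 1.11 × 10⁸ mm⁴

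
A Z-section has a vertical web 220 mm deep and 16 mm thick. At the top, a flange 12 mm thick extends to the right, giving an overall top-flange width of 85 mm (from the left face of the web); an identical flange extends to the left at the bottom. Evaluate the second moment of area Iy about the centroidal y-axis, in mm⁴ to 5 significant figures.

Iy ≈ 3.7233 × 10⁶ mm⁴

Split into non-overlapping primitives; take the origin at the lower-left of the bounding box.
Web: 16 × 220, A = 3 520 mm², x = 77 mm, Ī = 75093.33 mm⁴.
Top flange (beyond web): 69 × 12, A = 828 mm², x = 119.5 mm, Ī = 328 509 mm⁴.
Bottom flange (beyond web): 69 × 12, A = 828 mm², x = 34.5 mm, Ī = 328 509 mm⁴.
Centroid: x̄ = ΣA·x / ΣA = 77 mm.
Transfer each piece to the centroidal y-axis using Ī + A·d² with d = x − 77:
  web: d = 0 mm → contributes +75093.33 mm⁴
  top flange (beyond web): d = 42.5 mm → contributes +1 824 084 mm⁴
  bottom flange (beyond web): d = -42.5 mm → contributes +1 824 084 mm⁴
Total I = 3 723 261 mm⁴.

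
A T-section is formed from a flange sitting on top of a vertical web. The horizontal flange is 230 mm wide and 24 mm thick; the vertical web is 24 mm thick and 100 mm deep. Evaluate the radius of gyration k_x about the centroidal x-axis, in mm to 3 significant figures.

Treat the section as a set of non-overlapping primitives; coordinates are from the bounding-box lower-left.
Flange: 230 × 24, A = 5 520 mm², y = 112 mm, Ī = 264 960 mm⁴.
Web: 24 × 100, A = 2 400 mm², y = 50 mm, Ī = 2 000 000 mm⁴.
Centroid: ȳ = ΣA·y / ΣA = 93.212 mm.
Transfer each piece to the centroidal x-axis using Ī + A·d² with d = y − 93.212:
  flange: d = 18.788 mm → contributes +2 213 434 mm⁴
  web: d = -43.212 mm → contributes +6 481 490 mm⁴
Total I = 8 694 924 mm⁴.
Radius of gyration: k = √(I/A) = √(8 694 924 / 7 920) = 33.134 mm.

k_x ≈ 33.1 mm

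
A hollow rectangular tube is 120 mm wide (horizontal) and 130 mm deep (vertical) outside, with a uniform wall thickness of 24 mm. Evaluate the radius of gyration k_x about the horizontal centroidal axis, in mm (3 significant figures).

k_x ≈ 43.9 mm

Split into non-overlapping primitives; take the origin at the lower-left of the bounding box.
Outer rectangle: 120 × 130, A = 15 600 mm², y = 65 mm, Ī = 21 970 000 mm⁴.
Inner void (subtracted): 72 × 82, A = 5 904 mm², y = 65 mm, Ī = 3 308 208 mm⁴.
By symmetry the centroid is at mid-height, ȳ = 65 mm.
All pieces are centred on the horizontal centroidal axis, so I = ΣĪ (holes subtracted) = 18 661 792 mm⁴.
Radius of gyration: k = √(I/A) = √(18 661 792 / 9 696) = 43.871 mm.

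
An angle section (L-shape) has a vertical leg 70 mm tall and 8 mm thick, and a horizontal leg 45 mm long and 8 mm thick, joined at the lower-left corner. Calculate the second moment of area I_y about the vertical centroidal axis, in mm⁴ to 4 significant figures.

I_y ≈ 1.348 × 10⁵ mm⁴

Decompose the section into non-overlapping parts with the origin at the bottom-left of its bounding rectangle.
Vertical leg: 8 × 70, A = 560 mm², x = 4 mm, Ī = 2986.67 mm⁴.
Horizontal leg (remainder): 37 × 8, A = 296 mm², x = 26.5 mm, Ī = 33768.7 mm⁴.
Centroid: x̄ = ΣA·x / ΣA = 11.7804 mm.
Transfer each piece to the vertical centroidal axis using Ī + A·d² with d = x − 11.7804:
  vertical leg: d = -7.78037 mm → contributes +36885.8 mm⁴
  horizontal leg (remainder): d = 14.7196 mm → contributes +97902.2 mm⁴
Total I = 134 788 mm⁴.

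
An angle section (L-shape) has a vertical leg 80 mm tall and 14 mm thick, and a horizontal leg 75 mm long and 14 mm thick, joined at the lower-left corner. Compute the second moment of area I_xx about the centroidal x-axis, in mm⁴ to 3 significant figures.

Split into non-overlapping primitives; take the origin at the lower-left of the bounding box.
Vertical leg: 14 × 80, A = 1 120 mm², y = 40 mm, Ī = 597 333 mm⁴.
Horizontal leg (remainder): 61 × 14, A = 854 mm², y = 7 mm, Ī = 13 949 mm⁴.
Centroid: ȳ = ΣA·y / ΣA = 25.723 mm.
Transfer each piece to the centroidal x-axis using Ī + A·d² with d = y − 25.723:
  vertical leg: d = 14.277 mm → contributes +825 613 mm⁴
  horizontal leg (remainder): d = -18.723 mm → contributes +313 332 mm⁴
Total I = 1 138 945 mm⁴.

I_xx ≈ 1.14 × 10⁶ mm⁴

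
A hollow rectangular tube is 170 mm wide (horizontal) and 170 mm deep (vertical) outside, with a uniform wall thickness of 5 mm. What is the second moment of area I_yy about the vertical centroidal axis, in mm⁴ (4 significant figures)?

I_yy ≈ 1.499 × 10⁷ mm⁴

Break the section into simple shapes (no overlaps), measuring from the bottom-left corner of the bounding box.
Outer rectangle: 170 × 170, A = 28 900 mm², x = 85 mm, Ī = 69 600 833 mm⁴.
Inner void (subtracted): 160 × 160, A = 25 600 mm², x = 85 mm, Ī = 54 613 333 mm⁴.
By symmetry the centroid is at mid-width, x̄ = 85 mm.
All pieces are centred on the vertical centroidal axis, so I = ΣĪ (holes subtracted) = 14 987 500 mm⁴.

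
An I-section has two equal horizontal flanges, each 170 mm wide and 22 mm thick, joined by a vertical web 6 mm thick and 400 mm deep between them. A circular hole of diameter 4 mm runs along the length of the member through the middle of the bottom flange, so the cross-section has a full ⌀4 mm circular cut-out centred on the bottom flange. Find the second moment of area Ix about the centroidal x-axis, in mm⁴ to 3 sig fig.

Ix ≈ 3.65 × 10⁸ mm⁴

Split into non-overlapping primitives; take the origin at the lower-left of the bounding box.
Bottom flange: 170 × 22, A = 3 740 mm², y = 11 mm, Ī = 150 847 mm⁴.
Web: 6 × 400, A = 2 400 mm², y = 222 mm, Ī = 32 000 000 mm⁴.
Top flange: 170 × 22, A = 3 740 mm², y = 433 mm, Ī = 150 847 mm⁴.
Hole (subtracted): ⌀4, A = 12.566 mm², y = 11 mm, Ī = 12.566 mm⁴.
Centroid: ȳ = ΣA·y / ΣA = 222.27 mm.
Transfer each piece to the centroidal x-axis using Ī + A·d² with d = y − 222.27:
  bottom flange: d = -211.27 mm → contributes +167 083 761 mm⁴
  web: d = -0.26871 mm → contributes +32 000 173 mm⁴
  top flange: d = 210.73 mm → contributes +166 235 553 mm⁴
  hole: d = -211.27 mm → contributes −560 906 mm⁴
Total I = 364 758 581 mm⁴.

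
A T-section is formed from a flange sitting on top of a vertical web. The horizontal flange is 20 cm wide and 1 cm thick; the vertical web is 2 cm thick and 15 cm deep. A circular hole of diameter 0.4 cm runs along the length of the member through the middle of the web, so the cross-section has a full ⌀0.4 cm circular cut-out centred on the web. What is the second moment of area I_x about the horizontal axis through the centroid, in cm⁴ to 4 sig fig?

I_x ≈ 1331 cm⁴

Break the section into simple shapes (no overlaps), measuring from the bottom-left corner of the bounding box.
Flange: 20 × 1, A = 20 cm², y = 15.5 cm, Ī = 1.66667 cm⁴.
Web: 2 × 15, A = 30 cm², y = 7.5 cm, Ī = 562.5 cm⁴.
Hole (subtracted): ⌀0.4, A = 0.125664 cm², y = 7.5 cm, Ī = 0.00125664 cm⁴.
Centroid: ȳ = ΣA·y / ΣA = 10.7081 cm.
Transfer each piece to the horizontal axis through the centroid using Ī + A·d² with d = y − 10.7081:
  flange: d = 4.79194 cm → contributes +460.92 cm⁴
  web: d = -3.20806 cm → contributes +871.25 cm⁴
  hole: d = -3.20806 cm → contributes −1.29455 cm⁴
Total I = 1330.88 cm⁴.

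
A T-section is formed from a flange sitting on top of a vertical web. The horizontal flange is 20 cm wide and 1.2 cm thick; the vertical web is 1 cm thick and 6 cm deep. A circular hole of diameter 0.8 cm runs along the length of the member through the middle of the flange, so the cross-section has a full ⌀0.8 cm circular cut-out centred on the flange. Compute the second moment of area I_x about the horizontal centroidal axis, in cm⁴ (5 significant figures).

I_x ≈ 82.803 cm⁴

Split into non-overlapping primitives; take the origin at the lower-left of the bounding box.
Flange: 20 × 1.2, A = 24 cm², y = 6.6 cm, Ī = 2.88 cm⁴.
Web: 1 × 6, A = 6 cm², y = 3 cm, Ī = 18 cm⁴.
Hole (subtracted): ⌀0.8, A = 0.5026548 cm², y = 6.6 cm, Ī = 0.02010619 cm⁴.
Centroid: ȳ = ΣA·y / ΣA = 5.867731 cm.
Transfer each piece to the horizontal centroidal axis using Ī + A·d² with d = y − 5.867731:
  flange: d = 0.7322693 cm → contributes +15.74924 cm⁴
  web: d = -2.867731 cm → contributes +67.34328 cm⁴
  hole: d = 0.7322693 cm → contributes −0.2896389 cm⁴
Total I = 82.80288 cm⁴.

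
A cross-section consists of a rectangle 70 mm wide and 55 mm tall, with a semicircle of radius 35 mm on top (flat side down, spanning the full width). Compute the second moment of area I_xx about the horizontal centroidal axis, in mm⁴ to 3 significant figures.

Break the section into simple shapes (no overlaps), measuring from the bottom-left corner of the bounding box.
Rectangular body: 70 × 55, A = 3 850 mm², y = 27.5 mm, Ī = 970 521 mm⁴.
Semicircular cap: semicircle r = 35, A = 1924.2 mm², y = 69.854 mm, Ī = 164 704 mm⁴.
Centroid: ȳ = ΣA·y / ΣA = 41.614 mm.
Transfer each piece to the horizontal centroidal axis using Ī + A·d² with d = y − 41.614:
  rectangular body: d = -14.114 mm → contributes +1 737 500 mm⁴
  semicircular cap: d = 28.24 mm → contributes +1 699 280 mm⁴
Total I = 3 436 779 mm⁴.

I_xx ≈ 3.44 × 10⁶ mm⁴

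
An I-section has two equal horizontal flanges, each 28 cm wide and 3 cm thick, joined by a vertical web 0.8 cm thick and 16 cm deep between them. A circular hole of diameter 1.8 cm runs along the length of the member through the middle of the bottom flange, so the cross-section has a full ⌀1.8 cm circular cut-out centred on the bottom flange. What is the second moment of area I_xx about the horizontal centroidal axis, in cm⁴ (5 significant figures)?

Treat the section as a set of non-overlapping primitives; coordinates are from the bounding-box lower-left.
Bottom flange: 28 × 3, A = 84 cm², y = 1.5 cm, Ī = 63 cm⁴.
Web: 0.8 × 16, A = 12.8 cm², y = 11 cm, Ī = 273.0667 cm⁴.
Top flange: 28 × 3, A = 84 cm², y = 20.5 cm, Ī = 63 cm⁴.
Hole (subtracted): ⌀1.8, A = 2.54469 cm², y = 1.5 cm, Ī = 0.5152997 cm⁴.
Centroid: ȳ = ΣA·y / ΣA = 11.13562 cm.
Transfer each piece to the horizontal centroidal axis using Ī + A·d² with d = y − 11.13562:
  bottom flange: d = -9.635618 cm → contributes +7861.991 cm⁴
  web: d = -0.1356176 cm → contributes +273.3021 cm⁴
  top flange: d = 9.364382 cm → contributes +7429.099 cm⁴
  hole: d = -9.635618 cm → contributes −236.7774 cm⁴
Total I = 15327.61 cm⁴.

I_xx ≈ 1.5328 × 10⁴ cm⁴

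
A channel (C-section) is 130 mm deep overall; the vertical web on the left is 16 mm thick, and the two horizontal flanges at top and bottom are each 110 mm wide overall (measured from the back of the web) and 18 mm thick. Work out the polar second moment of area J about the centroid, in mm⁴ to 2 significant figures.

J ≈ 2.0 × 10⁷ mm⁴

Break the section into simple shapes (no overlaps), measuring from the bottom-left corner of the bounding box.
Web: 16 × 130, A = 2 080 mm², y = 65 mm, Ī = 2 929 333 mm⁴.
Top flange (beyond web): 94 × 18, A = 1 692 mm², y = 121 mm, Ī = 45 684 mm⁴.
Bottom flange (beyond web): 94 × 18, A = 1 692 mm², y = 9 mm, Ī = 45 684 mm⁴.
By symmetry the centroid is at mid-height, ȳ = 65 mm.
Transfer each piece to the centroidal x-axis using Ī + A·d² with d = y − 65:
  web: d = 0 mm → contributes +2 929 333 mm⁴
  top flange (beyond web): d = 56 mm → contributes +5 351 796 mm⁴
  bottom flange (beyond web): d = -56 mm → contributes +5 351 796 mm⁴
Total I = 13 632 925 mm⁴.
For the y-axis: x̄ = 42.06 mm.
Repeating about the centroidal y-axis gives I_y = 6 432 928 mm⁴.
Polar second moment: J = I_x + I_y = 20 065 853 mm⁴.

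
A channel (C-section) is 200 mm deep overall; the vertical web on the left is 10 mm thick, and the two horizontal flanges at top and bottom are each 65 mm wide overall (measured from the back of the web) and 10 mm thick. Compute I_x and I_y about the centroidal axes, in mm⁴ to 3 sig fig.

Break the section into simple shapes (no overlaps), measuring from the bottom-left corner of the bounding box.
Web: 10 × 200, A = 2 000 mm², y = 100 mm, Ī = 6 666 667 mm⁴.
Top flange (beyond web): 55 × 10, A = 550 mm², y = 195 mm, Ī = 4583.3 mm⁴.
Bottom flange (beyond web): 55 × 10, A = 550 mm², y = 5 mm, Ī = 4583.3 mm⁴.
By symmetry the centroid is at mid-height, ȳ = 100 mm.
Transfer each piece to the centroidal x-axis using Ī + A·d² with d = y − 100:
  web: d = 0 mm → contributes +6 666 667 mm⁴
  top flange (beyond web): d = 95 mm → contributes +4 968 333 mm⁴
  bottom flange (beyond web): d = -95 mm → contributes +4 968 333 mm⁴
Total I = 16 603 333 mm⁴.
For the y-axis: x̄ = 16.532 mm.
Repeating about the centroidal y-axis gives I_y = 1 043 555 mm⁴.

I_x ≈ 1.66 × 10⁷ mm⁴, I_y ≈ 1.04 × 10⁶ mm⁴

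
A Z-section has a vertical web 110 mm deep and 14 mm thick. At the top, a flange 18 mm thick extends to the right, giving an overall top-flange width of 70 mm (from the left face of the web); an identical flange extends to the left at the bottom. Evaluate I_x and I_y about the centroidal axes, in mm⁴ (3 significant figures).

Decompose the section into non-overlapping parts with the origin at the bottom-left of its bounding rectangle.
Web: 14 × 110, A = 1 540 mm², y = 55 mm, Ī = 1 552 833 mm⁴.
Top flange (beyond web): 56 × 18, A = 1 008 mm², y = 101 mm, Ī = 27 216 mm⁴.
Bottom flange (beyond web): 56 × 18, A = 1 008 mm², y = 9 mm, Ī = 27 216 mm⁴.
Centroid: ȳ = ΣA·y / ΣA = 55 mm.
Transfer each piece to the centroidal x-axis using Ī + A·d² with d = y − 55:
  web: d = 0 mm → contributes +1 552 833 mm⁴
  top flange (beyond web): d = 46 mm → contributes +2 160 144 mm⁴
  bottom flange (beyond web): d = -46 mm → contributes +2 160 144 mm⁴
Total I = 5 873 121 mm⁴.
For the y-axis: x̄ = 63 mm.
Repeating about the centroidal y-axis gives I_y = 3 021 601 mm⁴.

I_x ≈ 5.87 × 10⁶ mm⁴, I_y ≈ 3.02 × 10⁶ mm⁴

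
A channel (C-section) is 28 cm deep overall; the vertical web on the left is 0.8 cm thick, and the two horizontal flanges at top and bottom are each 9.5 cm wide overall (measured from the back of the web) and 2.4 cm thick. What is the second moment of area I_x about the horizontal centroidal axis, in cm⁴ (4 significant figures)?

I_x ≈ 8325 cm⁴

Decompose the section into non-overlapping parts with the origin at the bottom-left of its bounding rectangle.
Web: 0.8 × 28, A = 22.4 cm², y = 14 cm, Ī = 1463.47 cm⁴.
Top flange (beyond web): 8.7 × 2.4, A = 20.88 cm², y = 26.8 cm, Ī = 10.0224 cm⁴.
Bottom flange (beyond web): 8.7 × 2.4, A = 20.88 cm², y = 1.2 cm, Ī = 10.0224 cm⁴.
By symmetry the centroid is at mid-height, ȳ = 14 cm.
Transfer each piece to the horizontal centroidal axis using Ī + A·d² with d = y − 14:
  web: d = 0 cm → contributes +1463.47 cm⁴
  top flange (beyond web): d = 12.8 cm → contributes +3 431 cm⁴
  bottom flange (beyond web): d = -12.8 cm → contributes +3 431 cm⁴
Total I = 8325.47 cm⁴.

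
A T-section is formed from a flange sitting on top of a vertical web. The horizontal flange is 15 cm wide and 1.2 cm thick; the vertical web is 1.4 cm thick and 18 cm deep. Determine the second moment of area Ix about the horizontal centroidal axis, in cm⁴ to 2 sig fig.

Ix ≈ 1700 cm⁴

Split into non-overlapping primitives; take the origin at the lower-left of the bounding box.
Flange: 15 × 1.2, A = 18 cm², y = 18.6 cm, Ī = 2.16 cm⁴.
Web: 1.4 × 18, A = 25.2 cm², y = 9 cm, Ī = 680.4 cm⁴.
Centroid: ȳ = ΣA·y / ΣA = 13 cm.
Transfer each piece to the horizontal centroidal axis using Ī + A·d² with d = y − 13:
  flange: d = 5.6 cm → contributes +566.6 cm⁴
  web: d = -4 cm → contributes +1 084 cm⁴
Total I = 1 650 cm⁴.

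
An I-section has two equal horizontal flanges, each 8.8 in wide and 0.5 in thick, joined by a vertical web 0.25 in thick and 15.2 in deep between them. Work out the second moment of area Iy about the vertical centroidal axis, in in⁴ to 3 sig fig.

Iy ≈ 56.8 in⁴

Break the section into simple shapes (no overlaps), measuring from the bottom-left corner of the bounding box.
Bottom flange: 8.8 × 0.5, A = 4.4 in², x = 4.4 in, Ī = 28.395 in⁴.
Web: 0.25 × 15.2, A = 3.8 in², x = 4.4 in, Ī = 0.019792 in⁴.
Top flange: 8.8 × 0.5, A = 4.4 in², x = 4.4 in, Ī = 28.395 in⁴.
By symmetry the centroid is at mid-width, x̄ = 4.4 in.
All pieces are centred on the vertical centroidal axis, so I = ΣĪ = 56.809 in⁴.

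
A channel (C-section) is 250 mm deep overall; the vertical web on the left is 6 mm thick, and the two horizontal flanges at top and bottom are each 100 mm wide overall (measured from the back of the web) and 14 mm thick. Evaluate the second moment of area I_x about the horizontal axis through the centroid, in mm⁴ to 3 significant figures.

I_x ≈ 4.45 × 10⁷ mm⁴

Break the section into simple shapes (no overlaps), measuring from the bottom-left corner of the bounding box.
Web: 6 × 250, A = 1 500 mm², y = 125 mm, Ī = 7 812 500 mm⁴.
Top flange (beyond web): 94 × 14, A = 1 316 mm², y = 243 mm, Ī = 21 495 mm⁴.
Bottom flange (beyond web): 94 × 14, A = 1 316 mm², y = 7 mm, Ī = 21 495 mm⁴.
By symmetry the centroid is at mid-height, ȳ = 125 mm.
Transfer each piece to the horizontal axis through the centroid using Ī + A·d² with d = y − 125:
  web: d = 0 mm → contributes +7 812 500 mm⁴
  top flange (beyond web): d = 118 mm → contributes +18 345 479 mm⁴
  bottom flange (beyond web): d = -118 mm → contributes +18 345 479 mm⁴
Total I = 44 503 457 mm⁴.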